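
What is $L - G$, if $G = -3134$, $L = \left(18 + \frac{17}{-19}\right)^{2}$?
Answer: $\frac{1236999}{361} \approx 3426.6$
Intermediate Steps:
$L = \frac{105625}{361}$ ($L = \left(18 + 17 \left(- \frac{1}{19}\right)\right)^{2} = \left(18 - \frac{17}{19}\right)^{2} = \left(\frac{325}{19}\right)^{2} = \frac{105625}{361} \approx 292.59$)
$L - G = \frac{105625}{361} - -3134 = \frac{105625}{361} + 3134 = \frac{1236999}{361}$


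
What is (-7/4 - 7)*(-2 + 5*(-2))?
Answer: 105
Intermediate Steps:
(-7/4 - 7)*(-2 + 5*(-2)) = (-7*¼ - 7)*(-2 - 10) = (-7/4 - 7)*(-12) = -35/4*(-12) = 105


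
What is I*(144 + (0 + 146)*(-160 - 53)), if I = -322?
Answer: 9967188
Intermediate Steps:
I*(144 + (0 + 146)*(-160 - 53)) = -322*(144 + (0 + 146)*(-160 - 53)) = -322*(144 + 146*(-213)) = -322*(144 - 31098) = -322*(-30954) = 9967188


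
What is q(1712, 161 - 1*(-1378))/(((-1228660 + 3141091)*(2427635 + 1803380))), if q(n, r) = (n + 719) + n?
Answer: 1381/2697174749155 ≈ 5.1202e-10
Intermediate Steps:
q(n, r) = 719 + 2*n (q(n, r) = (719 + n) + n = 719 + 2*n)
q(1712, 161 - 1*(-1378))/(((-1228660 + 3141091)*(2427635 + 1803380))) = (719 + 2*1712)/(((-1228660 + 3141091)*(2427635 + 1803380))) = (719 + 3424)/((1912431*4231015)) = 4143/8091524247465 = 4143*(1/8091524247465) = 1381/2697174749155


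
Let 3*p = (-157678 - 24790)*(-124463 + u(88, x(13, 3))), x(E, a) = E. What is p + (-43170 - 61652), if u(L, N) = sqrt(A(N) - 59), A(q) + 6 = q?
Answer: 22710200218/3 - 364936*I*sqrt(13)/3 ≈ 7.5701e+9 - 4.386e+5*I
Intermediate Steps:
A(q) = -6 + q
u(L, N) = sqrt(-65 + N) (u(L, N) = sqrt((-6 + N) - 59) = sqrt(-65 + N))
p = 22710514684/3 - 364936*I*sqrt(13)/3 (p = ((-157678 - 24790)*(-124463 + sqrt(-65 + 13)))/3 = (-182468*(-124463 + sqrt(-52)))/3 = (-182468*(-124463 + 2*I*sqrt(13)))/3 = (22710514684 - 364936*I*sqrt(13))/3 = 22710514684/3 - 364936*I*sqrt(13)/3 ≈ 7.5702e+9 - 4.386e+5*I)
p + (-43170 - 61652) = (22710514684/3 - 364936*I*sqrt(13)/3) + (-43170 - 61652) = (22710514684/3 - 364936*I*sqrt(13)/3) - 104822 = 22710200218/3 - 364936*I*sqrt(13)/3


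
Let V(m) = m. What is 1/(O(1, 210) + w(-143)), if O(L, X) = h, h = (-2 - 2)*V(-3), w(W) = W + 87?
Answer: -1/44 ≈ -0.022727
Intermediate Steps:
w(W) = 87 + W
h = 12 (h = (-2 - 2)*(-3) = -4*(-3) = 12)
O(L, X) = 12
1/(O(1, 210) + w(-143)) = 1/(12 + (87 - 143)) = 1/(12 - 56) = 1/(-44) = -1/44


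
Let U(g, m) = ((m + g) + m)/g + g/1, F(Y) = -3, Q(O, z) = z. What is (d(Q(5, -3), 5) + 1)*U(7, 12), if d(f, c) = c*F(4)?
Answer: -160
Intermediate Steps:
d(f, c) = -3*c (d(f, c) = c*(-3) = -3*c)
U(g, m) = g + (g + 2*m)/g (U(g, m) = ((g + m) + m)/g + g*1 = (g + 2*m)/g + g = g + (g + 2*m)/g)
(d(Q(5, -3), 5) + 1)*U(7, 12) = (-3*5 + 1)*(1 + 7 + 2*12/7) = (-15 + 1)*(1 + 7 + 2*12*(1/7)) = -14*(1 + 7 + 24/7) = -14*80/7 = -160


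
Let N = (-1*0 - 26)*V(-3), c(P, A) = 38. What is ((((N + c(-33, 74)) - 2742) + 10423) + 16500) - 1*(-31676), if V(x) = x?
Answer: 55973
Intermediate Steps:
N = 78 (N = (-1*0 - 26)*(-3) = (0 - 26)*(-3) = -26*(-3) = 78)
((((N + c(-33, 74)) - 2742) + 10423) + 16500) - 1*(-31676) = ((((78 + 38) - 2742) + 10423) + 16500) - 1*(-31676) = (((116 - 2742) + 10423) + 16500) + 31676 = ((-2626 + 10423) + 16500) + 31676 = (7797 + 16500) + 31676 = 24297 + 31676 = 55973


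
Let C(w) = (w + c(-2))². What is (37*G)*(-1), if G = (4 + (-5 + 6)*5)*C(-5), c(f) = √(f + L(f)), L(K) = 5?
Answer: -9324 + 3330*√3 ≈ -3556.3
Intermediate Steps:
c(f) = √(5 + f) (c(f) = √(f + 5) = √(5 + f))
C(w) = (w + √3)² (C(w) = (w + √(5 - 2))² = (w + √3)²)
G = 9*(-5 + √3)² (G = (4 + (-5 + 6)*5)*(-5 + √3)² = (4 + 1*5)*(-5 + √3)² = (4 + 5)*(-5 + √3)² = 9*(-5 + √3)² ≈ 96.115)
(37*G)*(-1) = (37*(252 - 90*√3))*(-1) = (9324 - 3330*√3)*(-1) = -9324 + 3330*√3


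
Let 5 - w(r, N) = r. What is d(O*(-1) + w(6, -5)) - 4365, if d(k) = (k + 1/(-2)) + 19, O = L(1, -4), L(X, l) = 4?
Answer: -8703/2 ≈ -4351.5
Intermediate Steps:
w(r, N) = 5 - r
O = 4
d(k) = 37/2 + k (d(k) = (k - ½) + 19 = (-½ + k) + 19 = 37/2 + k)
d(O*(-1) + w(6, -5)) - 4365 = (37/2 + (4*(-1) + (5 - 1*6))) - 4365 = (37/2 + (-4 + (5 - 6))) - 4365 = (37/2 + (-4 - 1)) - 4365 = (37/2 - 5) - 4365 = 27/2 - 4365 = -8703/2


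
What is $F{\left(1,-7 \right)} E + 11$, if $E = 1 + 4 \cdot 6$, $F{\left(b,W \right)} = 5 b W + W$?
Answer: $-1039$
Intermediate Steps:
$F{\left(b,W \right)} = W + 5 W b$ ($F{\left(b,W \right)} = 5 W b + W = W + 5 W b$)
$E = 25$ ($E = 1 + 24 = 25$)
$F{\left(1,-7 \right)} E + 11 = - 7 \left(1 + 5 \cdot 1\right) 25 + 11 = - 7 \left(1 + 5\right) 25 + 11 = \left(-7\right) 6 \cdot 25 + 11 = \left(-42\right) 25 + 11 = -1050 + 11 = -1039$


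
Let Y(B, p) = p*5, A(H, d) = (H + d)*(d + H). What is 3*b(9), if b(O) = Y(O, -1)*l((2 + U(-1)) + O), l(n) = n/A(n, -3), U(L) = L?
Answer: -150/49 ≈ -3.0612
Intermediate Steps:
A(H, d) = (H + d)² (A(H, d) = (H + d)*(H + d) = (H + d)²)
Y(B, p) = 5*p
l(n) = n/(-3 + n)² (l(n) = n/((n - 3)²) = n/((-3 + n)²) = n/(-3 + n)²)
b(O) = -5*(1 + O)/(-2 + O)² (b(O) = (5*(-1))*(((2 - 1) + O)/(-3 + ((2 - 1) + O))²) = -5*(1 + O)/(-3 + (1 + O))² = -5*(1 + O)/(-2 + O)²)
3*b(9) = 3*(5*(-1 - 1*9)/(-2 + 9)²) = 3*(5*(-1 - 9)/7²) = 3*(5*(1/49)*(-10)) = 3*(-50/49) = -150/49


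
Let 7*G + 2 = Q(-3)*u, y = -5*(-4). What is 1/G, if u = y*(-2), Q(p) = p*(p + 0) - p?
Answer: -7/482 ≈ -0.014523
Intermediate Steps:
y = 20
Q(p) = p² - p (Q(p) = p*p - p = p² - p)
u = -40 (u = 20*(-2) = -40)
G = -482/7 (G = -2/7 + (-3*(-1 - 3)*(-40))/7 = -2/7 + (-3*(-4)*(-40))/7 = -2/7 + (12*(-40))/7 = -2/7 + (⅐)*(-480) = -2/7 - 480/7 = -482/7 ≈ -68.857)
1/G = 1/(-482/7) = -7/482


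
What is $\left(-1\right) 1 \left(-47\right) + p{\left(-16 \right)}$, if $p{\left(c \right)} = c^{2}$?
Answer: $303$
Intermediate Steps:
$\left(-1\right) 1 \left(-47\right) + p{\left(-16 \right)} = \left(-1\right) 1 \left(-47\right) + \left(-16\right)^{2} = \left(-1\right) \left(-47\right) + 256 = 47 + 256 = 303$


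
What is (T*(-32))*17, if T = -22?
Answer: 11968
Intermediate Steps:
(T*(-32))*17 = -22*(-32)*17 = 704*17 = 11968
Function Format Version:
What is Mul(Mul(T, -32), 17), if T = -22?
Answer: 11968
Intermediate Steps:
Mul(Mul(T, -32), 17) = Mul(Mul(-22, -32), 17) = Mul(704, 17) = 11968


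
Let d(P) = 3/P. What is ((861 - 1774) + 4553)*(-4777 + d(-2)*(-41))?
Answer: -17164420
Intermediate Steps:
((861 - 1774) + 4553)*(-4777 + d(-2)*(-41)) = ((861 - 1774) + 4553)*(-4777 + (3/(-2))*(-41)) = (-913 + 4553)*(-4777 + (3*(-½))*(-41)) = 3640*(-4777 - 3/2*(-41)) = 3640*(-4777 + 123/2) = 3640*(-9431/2) = -17164420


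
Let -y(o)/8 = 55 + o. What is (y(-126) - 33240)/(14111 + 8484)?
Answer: -32672/22595 ≈ -1.4460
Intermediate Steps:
y(o) = -440 - 8*o (y(o) = -8*(55 + o) = -440 - 8*o)
(y(-126) - 33240)/(14111 + 8484) = ((-440 - 8*(-126)) - 33240)/(14111 + 8484) = ((-440 + 1008) - 33240)/22595 = (568 - 33240)*(1/22595) = -32672*1/22595 = -32672/22595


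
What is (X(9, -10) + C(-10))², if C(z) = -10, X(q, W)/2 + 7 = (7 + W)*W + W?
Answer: 256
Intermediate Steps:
X(q, W) = -14 + 2*W + 2*W*(7 + W) (X(q, W) = -14 + 2*((7 + W)*W + W) = -14 + 2*(W*(7 + W) + W) = -14 + 2*(W + W*(7 + W)) = -14 + (2*W + 2*W*(7 + W)) = -14 + 2*W + 2*W*(7 + W))
(X(9, -10) + C(-10))² = ((-14 + 2*(-10)² + 16*(-10)) - 10)² = ((-14 + 2*100 - 160) - 10)² = ((-14 + 200 - 160) - 10)² = (26 - 10)² = 16² = 256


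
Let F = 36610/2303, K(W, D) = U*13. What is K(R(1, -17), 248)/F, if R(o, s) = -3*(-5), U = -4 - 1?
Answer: -4277/1046 ≈ -4.0889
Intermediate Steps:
U = -5
R(o, s) = 15
K(W, D) = -65 (K(W, D) = -5*13 = -65)
F = 5230/329 (F = 36610*(1/2303) = 5230/329 ≈ 15.897)
K(R(1, -17), 248)/F = -65/5230/329 = -65*329/5230 = -4277/1046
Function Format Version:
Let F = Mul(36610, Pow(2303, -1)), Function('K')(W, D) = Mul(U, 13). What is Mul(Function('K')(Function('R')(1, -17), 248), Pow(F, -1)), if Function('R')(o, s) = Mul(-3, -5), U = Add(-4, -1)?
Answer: Rational(-4277, 1046) ≈ -4.0889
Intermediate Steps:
U = -5
Function('R')(o, s) = 15
Function('K')(W, D) = -65 (Function('K')(W, D) = Mul(-5, 13) = -65)
F = Rational(5230, 329) (F = Mul(36610, Rational(1, 2303)) = Rational(5230, 329) ≈ 15.897)
Mul(Function('K')(Function('R')(1, -17), 248), Pow(F, -1)) = Mul(-65, Pow(Rational(5230, 329), -1)) = Mul(-65, Rational(329, 5230)) = Rational(-4277, 1046)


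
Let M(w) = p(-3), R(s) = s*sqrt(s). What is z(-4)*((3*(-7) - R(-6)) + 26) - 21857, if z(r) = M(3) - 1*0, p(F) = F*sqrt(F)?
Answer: -21857 + 54*sqrt(2) - 15*I*sqrt(3) ≈ -21781.0 - 25.981*I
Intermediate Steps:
p(F) = F**(3/2)
R(s) = s**(3/2)
M(w) = -3*I*sqrt(3) (M(w) = (-3)**(3/2) = -3*I*sqrt(3))
z(r) = -3*I*sqrt(3) (z(r) = -3*I*sqrt(3) - 1*0 = -3*I*sqrt(3) + 0 = -3*I*sqrt(3))
z(-4)*((3*(-7) - R(-6)) + 26) - 21857 = (-3*I*sqrt(3))*((3*(-7) - (-6)**(3/2)) + 26) - 21857 = (-3*I*sqrt(3))*((-21 - (-6)*I*sqrt(6)) + 26) - 21857 = (-3*I*sqrt(3))*((-21 + 6*I*sqrt(6)) + 26) - 21857 = (-3*I*sqrt(3))*(5 + 6*I*sqrt(6)) - 21857 = -3*I*sqrt(3)*(5 + 6*I*sqrt(6)) - 21857 = -21857 - 3*I*sqrt(3)*(5 + 6*I*sqrt(6))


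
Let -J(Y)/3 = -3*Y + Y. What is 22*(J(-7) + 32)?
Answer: -220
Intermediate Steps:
J(Y) = 6*Y (J(Y) = -3*(-3*Y + Y) = -(-6)*Y = 6*Y)
22*(J(-7) + 32) = 22*(6*(-7) + 32) = 22*(-42 + 32) = 22*(-10) = -220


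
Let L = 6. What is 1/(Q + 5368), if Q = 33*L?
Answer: 1/5566 ≈ 0.00017966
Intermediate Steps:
Q = 198 (Q = 33*6 = 198)
1/(Q + 5368) = 1/(198 + 5368) = 1/5566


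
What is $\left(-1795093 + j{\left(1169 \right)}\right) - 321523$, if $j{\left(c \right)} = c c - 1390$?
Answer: $-751445$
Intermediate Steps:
$j{\left(c \right)} = -1390 + c^{2}$ ($j{\left(c \right)} = c^{2} - 1390 = -1390 + c^{2}$)
$\left(-1795093 + j{\left(1169 \right)}\right) - 321523 = \left(-1795093 - \left(1390 - 1169^{2}\right)\right) - 321523 = \left(-1795093 + \left(-1390 + 1366561\right)\right) - 321523 = \left(-1795093 + 1365171\right) - 321523 = -429922 - 321523 = -751445$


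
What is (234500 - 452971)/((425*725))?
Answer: -218471/308125 ≈ -0.70903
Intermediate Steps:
(234500 - 452971)/((425*725)) = -218471/308125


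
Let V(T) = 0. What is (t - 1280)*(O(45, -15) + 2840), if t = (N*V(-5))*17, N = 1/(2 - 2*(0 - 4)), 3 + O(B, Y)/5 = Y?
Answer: -3520000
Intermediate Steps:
O(B, Y) = -15 + 5*Y
N = 1/10 (N = 1/(2 - 2*(-4)) = 1/(2 + 8) = 1/10 ≈ 0.10000)
t = 0 (t = ((1/10)*0)*17 = 0*17 = 0)
(t - 1280)*(O(45, -15) + 2840) = (0 - 1280)*((-15 + 5*(-15)) + 2840) = -1280*((-15 - 75) + 2840) = -1280*(-90 + 2840) = -1280*2750 = -3520000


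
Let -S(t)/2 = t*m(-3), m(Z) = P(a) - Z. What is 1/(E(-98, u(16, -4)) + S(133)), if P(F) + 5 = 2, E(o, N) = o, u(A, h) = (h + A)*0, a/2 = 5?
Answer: -1/98 ≈ -0.010204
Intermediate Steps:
a = 10 (a = 2*5 = 10)
u(A, h) = 0 (u(A, h) = (A + h)*0 = 0)
P(F) = -3 (P(F) = -5 + 2 = -3)
m(Z) = -3 - Z
S(t) = 0 (S(t) = -2*t*(-3 - 1*(-3)) = -2*t*(-3 + 3) = -2*t*0 = -2*0 = 0)
1/(E(-98, u(16, -4)) + S(133)) = 1/(-98 + 0) = 1/(-98) = -1/98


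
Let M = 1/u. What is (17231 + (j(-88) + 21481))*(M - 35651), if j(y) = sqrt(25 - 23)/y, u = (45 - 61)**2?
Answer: -44163883545/32 + 9126655*sqrt(2)/22528 ≈ -1.3801e+9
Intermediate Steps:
u = 256 (u = (-16)**2 = 256)
j(y) = sqrt(2)/y
M = 1/256 ≈ 0.0039063
(17231 + (j(-88) + 21481))*(M - 35651) = (17231 + (sqrt(2)/(-88) + 21481))*(1/256 - 35651) = (17231 + (sqrt(2)*(-1/88) + 21481))*(-9126655/256) = (17231 + (-sqrt(2)/88 + 21481))*(-9126655/256) = (17231 + (21481 - sqrt(2)/88))*(-9126655/256) = (38712 - sqrt(2)/88)*(-9126655/256) = -44163883545/32 + 9126655*sqrt(2)/22528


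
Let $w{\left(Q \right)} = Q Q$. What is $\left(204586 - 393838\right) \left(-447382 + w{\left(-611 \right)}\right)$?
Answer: $14016192372$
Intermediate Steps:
$w{\left(Q \right)} = Q^{2}$
$\left(204586 - 393838\right) \left(-447382 + w{\left(-611 \right)}\right) = \left(204586 - 393838\right) \left(-447382 + \left(-611\right)^{2}\right) = - 189252 \left(-447382 + 373321\right) = \left(-189252\right) \left(-74061\right) = 14016192372$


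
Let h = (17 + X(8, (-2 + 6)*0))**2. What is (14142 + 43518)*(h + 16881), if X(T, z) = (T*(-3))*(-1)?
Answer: 1070284920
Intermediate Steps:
X(T, z) = 3*T (X(T, z) = -3*T*(-1) = 3*T)
h = 1681 (h = (17 + 3*8)**2 = (17 + 24)**2 = 41**2 = 1681)
(14142 + 43518)*(h + 16881) = (14142 + 43518)*(1681 + 16881) = 57660*18562 = 1070284920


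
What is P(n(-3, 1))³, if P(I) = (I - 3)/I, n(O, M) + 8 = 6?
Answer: 125/8 ≈ 15.625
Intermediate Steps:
n(O, M) = -2 (n(O, M) = -8 + 6 = -2)
P(I) = (-3 + I)/I
P(n(-3, 1))³ = ((-3 - 2)/(-2))³ = (-½*(-5))³ = (5/2)³ = 125/8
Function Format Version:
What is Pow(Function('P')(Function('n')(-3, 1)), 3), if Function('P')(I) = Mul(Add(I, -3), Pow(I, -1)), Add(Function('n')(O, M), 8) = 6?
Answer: Rational(125, 8) ≈ 15.625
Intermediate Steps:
Function('n')(O, M) = -2 (Function('n')(O, M) = Add(-8, 6) = -2)
Function('P')(I) = Mul(Pow(I, -1), Add(-3, I)) (Function('P')(I) = Mul(Add(-3, I), Pow(I, -1)) = Mul(Pow(I, -1), Add(-3, I)))
Pow(Function('P')(Function('n')(-3, 1)), 3) = Pow(Mul(Pow(-2, -1), Add(-3, -2)), 3) = Pow(Mul(Rational(-1, 2), -5), 3) = Pow(Rational(5, 2), 3) = Rational(125, 8)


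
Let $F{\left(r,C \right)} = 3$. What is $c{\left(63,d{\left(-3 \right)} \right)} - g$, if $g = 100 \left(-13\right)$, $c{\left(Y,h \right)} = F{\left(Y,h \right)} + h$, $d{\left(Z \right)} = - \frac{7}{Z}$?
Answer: $\frac{3916}{3} \approx 1305.3$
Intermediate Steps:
$c{\left(Y,h \right)} = 3 + h$
$g = -1300$
$c{\left(63,d{\left(-3 \right)} \right)} - g = \left(3 - \frac{7}{-3}\right) - -1300 = \left(3 - - \frac{7}{3}\right) + 1300 = \left(3 + \frac{7}{3}\right) + 1300 = \frac{16}{3} + 1300 = \frac{3916}{3}$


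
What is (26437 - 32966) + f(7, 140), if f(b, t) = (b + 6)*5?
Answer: -6464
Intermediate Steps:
f(b, t) = 30 + 5*b (f(b, t) = (6 + b)*5 = 30 + 5*b)
(26437 - 32966) + f(7, 140) = (26437 - 32966) + (30 + 5*7) = -6529 + (30 + 35) = -6529 + 65 = -6464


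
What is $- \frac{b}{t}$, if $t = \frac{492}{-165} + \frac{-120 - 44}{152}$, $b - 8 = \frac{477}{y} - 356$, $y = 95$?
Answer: $- \frac{238942}{2829} \approx -84.462$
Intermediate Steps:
$b = - \frac{32583}{95}$ ($b = 8 + \left(\frac{477}{95} - 356\right) = 8 - \frac{33343}{95} = - \frac{32583}{95} \approx -342.98$)
$t = - \frac{8487}{2090}$ ($t = 492 \left(- \frac{1}{165}\right) + \left(-120 - 44\right) \frac{1}{152} = - \frac{164}{55} - \frac{41}{38} = - \frac{8487}{2090} \approx -4.0608$)
$- \frac{b}{t} = - \frac{-32583}{95 \left(- \frac{8487}{2090}\right)} = - \frac{\left(-32583\right) \left(-2090\right)}{95 \cdot 8487} = \left(-1\right) \frac{238942}{2829} = - \frac{238942}{2829}$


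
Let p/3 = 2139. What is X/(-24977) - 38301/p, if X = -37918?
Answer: -237774757/53425803 ≈ -4.4506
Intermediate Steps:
p = 6417 (p = 3*2139 = 6417)
X/(-24977) - 38301/p = -37918/(-24977) - 38301/6417 = -37918*(-1/24977) - 38301*1/6417 = 37918/24977 - 12767/2139 = -237774757/53425803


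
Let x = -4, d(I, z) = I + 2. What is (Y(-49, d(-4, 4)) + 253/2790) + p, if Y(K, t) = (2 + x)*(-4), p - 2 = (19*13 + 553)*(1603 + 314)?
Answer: 4278772153/2790 ≈ 1.5336e+6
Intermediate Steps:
d(I, z) = 2 + I
p = 1533602 (p = 2 + (19*13 + 553)*(1603 + 314) = 2 + (247 + 553)*1917 = 2 + 800*1917 = 2 + 1533600 = 1533602)
Y(K, t) = 8 (Y(K, t) = (2 - 4)*(-4) = -2*(-4) = 8)
(Y(-49, d(-4, 4)) + 253/2790) + p = (8 + 253/2790) + 1533602 = 22573/2790 + 1533602 = 4278772153/2790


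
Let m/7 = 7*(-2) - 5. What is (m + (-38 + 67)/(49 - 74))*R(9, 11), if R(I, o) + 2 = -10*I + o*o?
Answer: -97266/25 ≈ -3890.6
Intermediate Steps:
R(I, o) = -2 + o² - 10*I (R(I, o) = -2 + (-10*I + o*o) = -2 + (-10*I + o²) = -2 + (o² - 10*I) = -2 + o² - 10*I)
m = -133 (m = 7*(7*(-2) - 5) = 7*(-14 - 5) = 7*(-19) = -133)
(m + (-38 + 67)/(49 - 74))*R(9, 11) = (-133 + (-38 + 67)/(49 - 74))*(-2 + 11² - 10*9) = (-133 + 29/(-25))*(-2 + 121 - 90) = (-133 + 29*(-1/25))*29 = (-133 - 29/25)*29 = -3354/25*29 = -97266/25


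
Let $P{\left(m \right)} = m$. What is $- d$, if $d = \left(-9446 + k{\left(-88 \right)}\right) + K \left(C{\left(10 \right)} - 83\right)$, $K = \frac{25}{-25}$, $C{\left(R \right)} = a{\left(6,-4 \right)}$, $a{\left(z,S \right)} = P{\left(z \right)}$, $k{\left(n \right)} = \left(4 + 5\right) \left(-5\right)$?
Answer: $9414$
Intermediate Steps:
$k{\left(n \right)} = -45$ ($k{\left(n \right)} = 9 \left(-5\right) = -45$)
$a{\left(z,S \right)} = z$
$C{\left(R \right)} = 6$
$K = -1$ ($K = 25 \left(- \frac{1}{25}\right) = -1$)
$d = -9414$ ($d = \left(-9446 - 45\right) - \left(6 - 83\right) = -9491 - -77 = -9491 + 77 = -9414$)
$- d = \left(-1\right) \left(-9414\right) = 9414$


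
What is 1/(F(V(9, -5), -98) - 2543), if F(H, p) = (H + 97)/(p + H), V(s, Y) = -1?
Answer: -33/83951 ≈ -0.00039309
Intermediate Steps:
F(H, p) = (97 + H)/(H + p)
1/(F(V(9, -5), -98) - 2543) = 1/((97 - 1)/(-1 - 98) - 2543) = 1/(96/(-99) - 2543) = 1/(-1/99*96 - 2543) = 1/(-32/33 - 2543) = 1/(-83951/33) = -33/83951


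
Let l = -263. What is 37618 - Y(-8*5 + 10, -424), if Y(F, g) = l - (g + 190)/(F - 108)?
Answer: 871302/23 ≈ 37883.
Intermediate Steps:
Y(F, g) = -263 - (190 + g)/(-108 + F) (Y(F, g) = -263 - (g + 190)/(F - 108) = -263 - (190 + g)/(-108 + F))
37618 - Y(-8*5 + 10, -424) = 37618 - (28214 - 1*(-424) - 263*(-8*5 + 10))/(-108 + (-8*5 + 10)) = 37618 - (28214 + 424 - 263*(-40 + 10))/(-108 + (-40 + 10)) = 37618 - (28214 + 424 - 263*(-30))/(-108 - 30) = 37618 - (28214 + 424 + 7890)/(-138) = 37618 - (-1)*36528/138 = 37618 - 1*(-6088/23) = 37618 + 6088/23 = 871302/23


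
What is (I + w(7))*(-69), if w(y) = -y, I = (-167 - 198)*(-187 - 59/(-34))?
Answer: -158623893/34 ≈ -4.6654e+6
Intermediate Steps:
I = 2299135/34 (I = -365*(-187 - 59*(-1/34)) = -365*(-187 + 59/34) = -365*(-6299/34) = 2299135/34 ≈ 67622.)
(I + w(7))*(-69) = (2299135/34 - 1*7)*(-69) = (2299135/34 - 7)*(-69) = (2298897/34)*(-69) = -158623893/34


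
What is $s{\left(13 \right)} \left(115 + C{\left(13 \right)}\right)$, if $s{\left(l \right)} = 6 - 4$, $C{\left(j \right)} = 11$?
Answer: $252$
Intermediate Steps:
$s{\left(l \right)} = 2$
$s{\left(13 \right)} \left(115 + C{\left(13 \right)}\right) = 2 \left(115 + 11\right) = 2 \cdot 126 = 252$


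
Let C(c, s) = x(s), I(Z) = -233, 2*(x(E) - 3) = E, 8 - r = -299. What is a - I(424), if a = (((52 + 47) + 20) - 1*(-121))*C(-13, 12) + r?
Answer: 2700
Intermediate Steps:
r = 307 (r = 8 - 1*(-299) = 8 + 299 = 307)
x(E) = 3 + E/2
C(c, s) = 3 + s/2
a = 2467 (a = (((52 + 47) + 20) - 1*(-121))*(3 + (1/2)*12) + 307 = ((99 + 20) + 121)*(3 + 6) + 307 = (119 + 121)*9 + 307 = 240*9 + 307 = 2160 + 307 = 2467)
a - I(424) = 2467 - 1*(-233) = 2467 + 233 = 2700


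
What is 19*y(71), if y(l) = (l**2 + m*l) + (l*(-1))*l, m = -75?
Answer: -101175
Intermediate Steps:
y(l) = -75*l (y(l) = (l**2 - 75*l) + (l*(-1))*l = (l**2 - 75*l) + (-l)*l = (l**2 - 75*l) - l**2 = -75*l)
19*y(71) = 19*(-75*71) = 19*(-5325) = -101175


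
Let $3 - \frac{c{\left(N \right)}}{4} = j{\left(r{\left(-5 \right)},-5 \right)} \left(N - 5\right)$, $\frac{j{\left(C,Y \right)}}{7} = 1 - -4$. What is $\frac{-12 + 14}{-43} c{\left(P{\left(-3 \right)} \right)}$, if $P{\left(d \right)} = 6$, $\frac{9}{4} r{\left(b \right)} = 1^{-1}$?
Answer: $\frac{256}{43} \approx 5.9535$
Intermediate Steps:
$r{\left(b \right)} = \frac{4}{9}$ ($r{\left(b \right)} = \frac{4}{9 \cdot 1} = \frac{4}{9} \cdot 1 = \frac{4}{9}$)
$j{\left(C,Y \right)} = 35$ ($j{\left(C,Y \right)} = 7 \left(1 - -4\right) = 7 \left(1 + 4\right) = 7 \cdot 5 = 35$)
$c{\left(N \right)} = 712 - 140 N$ ($c{\left(N \right)} = 12 - 4 \cdot 35 \left(N - 5\right) = 12 - 4 \cdot 35 \left(-5 + N\right) = 12 - 4 \left(-175 + 35 N\right) = 12 - \left(-700 + 140 N\right) = 712 - 140 N$)
$\frac{-12 + 14}{-43} c{\left(P{\left(-3 \right)} \right)} = \frac{-12 + 14}{-43} \left(712 - 840\right) = \left(- \frac{1}{43}\right) 2 \left(712 - 840\right) = \left(- \frac{2}{43}\right) \left(-128\right) = \frac{256}{43}$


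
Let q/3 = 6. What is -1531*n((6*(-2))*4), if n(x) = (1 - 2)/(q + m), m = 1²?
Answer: 1531/19 ≈ 80.579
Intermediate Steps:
q = 18 (q = 3*6 = 18)
m = 1
n(x) = -1/19 (n(x) = (1 - 2)/(18 + 1) = -1/19)
-1531*n((6*(-2))*4) = -1531*(-1/19) = 1531/19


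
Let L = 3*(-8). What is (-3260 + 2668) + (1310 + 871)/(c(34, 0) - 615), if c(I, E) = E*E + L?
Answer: -126823/213 ≈ -595.41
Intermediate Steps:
L = -24
c(I, E) = -24 + E² (c(I, E) = E*E - 24 = E² - 24 = -24 + E²)
(-3260 + 2668) + (1310 + 871)/(c(34, 0) - 615) = (-3260 + 2668) + (1310 + 871)/((-24 + 0²) - 615) = -592 + 2181/((-24 + 0) - 615) = -592 + 2181/(-24 - 615) = -592 + 2181/(-639) = -592 + 2181*(-1/639) = -592 - 727/213 = -126823/213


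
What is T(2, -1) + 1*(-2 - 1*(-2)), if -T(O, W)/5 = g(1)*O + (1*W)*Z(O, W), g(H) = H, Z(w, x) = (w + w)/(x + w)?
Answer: 10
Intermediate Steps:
Z(w, x) = 2*w/(w + x) (Z(w, x) = (2*w)/(w + x) = 2*w/(w + x))
T(O, W) = -5*O - 10*O*W/(O + W) (T(O, W) = -5*(1*O + (1*W)*(2*O/(O + W))) = -5*(O + W*(2*O/(O + W))) = -5*(O + 2*O*W/(O + W)) = -5*O - 10*O*W/(O + W))
T(2, -1) + 1*(-2 - 1*(-2)) = 5*2*(-1*2 - 3*(-1))/(2 - 1) + 1*(-2 - 1*(-2)) = 5*2*(-2 + 3)/1 + 1*(-2 + 2) = 5*2*1*1 + 1*0 = 10 + 0 = 10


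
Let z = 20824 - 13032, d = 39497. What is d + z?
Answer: 47289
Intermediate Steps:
z = 7792
d + z = 39497 + 7792 = 47289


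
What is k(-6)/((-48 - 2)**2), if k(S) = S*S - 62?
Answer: -13/1250 ≈ -0.010400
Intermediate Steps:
k(S) = -62 + S**2 (k(S) = S**2 - 62 = -62 + S**2)
k(-6)/((-48 - 2)**2) = (-62 + (-6)**2)/((-48 - 2)**2) = (-62 + 36)/((-50)**2) = -26/2500 = -26*1/2500 = -13/1250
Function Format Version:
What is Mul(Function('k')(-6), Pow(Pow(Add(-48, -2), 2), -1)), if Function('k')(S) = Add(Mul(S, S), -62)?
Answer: Rational(-13, 1250) ≈ -0.010400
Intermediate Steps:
Function('k')(S) = Add(-62, Pow(S, 2)) (Function('k')(S) = Add(Pow(S, 2), -62) = Add(-62, Pow(S, 2)))
Mul(Function('k')(-6), Pow(Pow(Add(-48, -2), 2), -1)) = Mul(Add(-62, Pow(-6, 2)), Pow(Pow(Add(-48, -2), 2), -1)) = Mul(Add(-62, 36), Pow(Pow(-50, 2), -1)) = Mul(-26, Pow(2500, -1)) = Mul(-26, Rational(1, 2500)) = Rational(-13, 1250)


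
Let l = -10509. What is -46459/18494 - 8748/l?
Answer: -15545339/9254926 ≈ -1.6797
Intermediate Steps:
-46459/18494 - 8748/l = -46459/18494 - 8748/(-10509) = -46459*1/18494 - 8748*(-1/10509) = -6637/2642 + 2916/3503 = -15545339/9254926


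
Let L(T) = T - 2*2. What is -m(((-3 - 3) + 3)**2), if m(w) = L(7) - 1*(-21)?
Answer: -24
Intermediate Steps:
L(T) = -4 + T (L(T) = T - 4 = -4 + T)
m(w) = 24 (m(w) = (-4 + 7) - 1*(-21) = 3 + 21 = 24)
-m(((-3 - 3) + 3)**2) = -1*24 = -24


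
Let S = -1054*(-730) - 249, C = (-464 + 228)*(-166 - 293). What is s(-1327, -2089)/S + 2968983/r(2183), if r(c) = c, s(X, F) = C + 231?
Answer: 2283892598658/1679100293 ≈ 1360.2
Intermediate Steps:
C = 108324 (C = -236*(-459) = 108324)
S = 769171 (S = 769420 - 249 = 769171)
s(X, F) = 108555 (s(X, F) = 108324 + 231 = 108555)
s(-1327, -2089)/S + 2968983/r(2183) = 108555/769171 + 2968983/2183 = 2283892598658/1679100293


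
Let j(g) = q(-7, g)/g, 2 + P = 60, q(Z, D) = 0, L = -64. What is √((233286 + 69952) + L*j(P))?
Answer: √303238 ≈ 550.67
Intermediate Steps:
P = 58 (P = -2 + 60 = 58)
j(g) = 0 (j(g) = 0/g = 0)
√((233286 + 69952) + L*j(P)) = √((233286 + 69952) - 64*0) = √(303238 + 0) = √303238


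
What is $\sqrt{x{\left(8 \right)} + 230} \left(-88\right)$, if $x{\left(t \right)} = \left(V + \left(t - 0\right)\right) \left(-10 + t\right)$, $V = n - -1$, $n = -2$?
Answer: $- 528 \sqrt{6} \approx -1293.3$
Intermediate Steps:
$V = -1$ ($V = -2 - -1 = -2 + 1 = -1$)
$x{\left(t \right)} = \left(-1 + t\right) \left(-10 + t\right)$ ($x{\left(t \right)} = \left(-1 + \left(t - 0\right)\right) \left(-10 + t\right) = \left(-1 + \left(t + 0\right)\right) \left(-10 + t\right) = \left(-1 + t\right) \left(-10 + t\right)$)
$\sqrt{x{\left(8 \right)} + 230} \left(-88\right) = \sqrt{\left(10 + 8^{2} - 88\right) + 230} \left(-88\right) = \sqrt{\left(10 + 64 - 88\right) + 230} \left(-88\right) = \sqrt{-14 + 230} \left(-88\right) = \sqrt{216} \left(-88\right) = 6 \sqrt{6} \left(-88\right) = - 528 \sqrt{6}$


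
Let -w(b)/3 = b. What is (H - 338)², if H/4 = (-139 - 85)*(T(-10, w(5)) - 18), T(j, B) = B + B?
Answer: 1820728900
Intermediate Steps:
w(b) = -3*b
T(j, B) = 2*B
H = 43008 (H = 4*((-139 - 85)*(2*(-3*5) - 18)) = 4*(-224*(2*(-15) - 18)) = 4*(-224*(-30 - 18)) = 4*(-224*(-48)) = 4*10752 = 43008)
(H - 338)² = (43008 - 338)² = 42670² = 1820728900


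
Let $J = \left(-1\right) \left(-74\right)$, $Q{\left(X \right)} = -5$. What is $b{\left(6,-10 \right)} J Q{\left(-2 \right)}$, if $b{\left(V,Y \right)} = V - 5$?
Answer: $-370$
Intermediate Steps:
$b{\left(V,Y \right)} = -5 + V$
$J = 74$
$b{\left(6,-10 \right)} J Q{\left(-2 \right)} = \left(-5 + 6\right) 74 \left(-5\right) = 1 \cdot 74 \left(-5\right) = 74 \left(-5\right) = -370$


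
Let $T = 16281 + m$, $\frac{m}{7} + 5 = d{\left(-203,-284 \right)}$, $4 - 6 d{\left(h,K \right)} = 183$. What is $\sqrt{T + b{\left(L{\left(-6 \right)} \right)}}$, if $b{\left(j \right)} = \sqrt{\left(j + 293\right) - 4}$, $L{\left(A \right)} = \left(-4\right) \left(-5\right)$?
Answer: $\frac{\sqrt{577338 + 36 \sqrt{309}}}{6} \approx 126.71$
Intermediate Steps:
$L{\left(A \right)} = 20$
$d{\left(h,K \right)} = - \frac{179}{6}$ ($d{\left(h,K \right)} = \frac{2}{3} - \frac{61}{2} = - \frac{179}{6}$)
$m = - \frac{1463}{6}$ ($m = -35 + 7 \left(- \frac{179}{6}\right) = -35 - \frac{1253}{6} = - \frac{1463}{6} \approx -243.83$)
$T = \frac{96223}{6}$ ($T = 16281 - \frac{1463}{6} = \frac{96223}{6} \approx 16037.0$)
$b{\left(j \right)} = \sqrt{289 + j}$ ($b{\left(j \right)} = \sqrt{\left(293 + j\right) - 4} = \sqrt{289 + j}$)
$\sqrt{T + b{\left(L{\left(-6 \right)} \right)}} = \sqrt{\frac{96223}{6} + \sqrt{289 + 20}} = \sqrt{\frac{96223}{6} + \sqrt{309}}$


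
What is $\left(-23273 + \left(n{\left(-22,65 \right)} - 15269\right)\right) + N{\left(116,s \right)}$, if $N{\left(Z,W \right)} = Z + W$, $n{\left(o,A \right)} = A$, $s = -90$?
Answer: $-38451$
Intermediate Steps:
$N{\left(Z,W \right)} = W + Z$
$\left(-23273 + \left(n{\left(-22,65 \right)} - 15269\right)\right) + N{\left(116,s \right)} = \left(-23273 + \left(65 - 15269\right)\right) + \left(-90 + 116\right) = \left(-23273 + \left(65 - 15269\right)\right) + 26 = \left(-23273 - 15204\right) + 26 = -38477 + 26 = -38451$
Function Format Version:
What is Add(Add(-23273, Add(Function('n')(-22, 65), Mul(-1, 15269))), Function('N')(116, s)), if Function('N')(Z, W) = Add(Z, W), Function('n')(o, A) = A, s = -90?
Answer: -38451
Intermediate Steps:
Function('N')(Z, W) = Add(W, Z)
Add(Add(-23273, Add(Function('n')(-22, 65), Mul(-1, 15269))), Function('N')(116, s)) = Add(Add(-23273, Add(65, Mul(-1, 15269))), Add(-90, 116)) = Add(Add(-23273, Add(65, -15269)), 26) = Add(Add(-23273, -15204), 26) = Add(-38477, 26) = -38451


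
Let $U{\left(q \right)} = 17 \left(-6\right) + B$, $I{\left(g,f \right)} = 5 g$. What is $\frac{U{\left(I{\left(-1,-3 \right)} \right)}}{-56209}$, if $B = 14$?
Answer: $\frac{88}{56209} \approx 0.0015656$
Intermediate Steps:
$U{\left(q \right)} = -88$ ($U{\left(q \right)} = 17 \left(-6\right) + 14 = -102 + 14 = -88$)
$\frac{U{\left(I{\left(-1,-3 \right)} \right)}}{-56209} = - \frac{88}{-56209} = \left(-88\right) \left(- \frac{1}{56209}\right) = \frac{88}{56209}$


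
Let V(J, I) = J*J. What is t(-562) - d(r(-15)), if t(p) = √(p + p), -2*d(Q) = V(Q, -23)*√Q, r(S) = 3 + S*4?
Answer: I*(4*√281 + 3249*√57)/2 ≈ 12298.0*I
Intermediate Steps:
V(J, I) = J²
r(S) = 3 + 4*S
d(Q) = -Q^(5/2)/2 (d(Q) = -Q²*√Q/2 = -Q^(5/2)/2)
t(p) = √2*√p (t(p) = √(2*p) = √2*√p)
t(-562) - d(r(-15)) = √2*√(-562) - (-1)*(3 + 4*(-15))^(5/2)/2 = √2*(I*√562) - (-1)*(3 - 60)^(5/2)/2 = 2*I*√281 - (-1)*(-57)^(5/2)/2 = 2*I*√281 - (-1)*3249*I*√57/2 = 2*I*√281 - (-3249)*I*√57/2 = 2*I*√281 + 3249*I*√57/2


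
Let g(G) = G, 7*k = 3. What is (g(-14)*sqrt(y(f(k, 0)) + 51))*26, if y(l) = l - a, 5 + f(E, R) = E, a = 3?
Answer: -208*sqrt(133) ≈ -2398.8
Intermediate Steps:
k = 3/7 (k = (1/7)*3 = 3/7 ≈ 0.42857)
f(E, R) = -5 + E
y(l) = -3 + l (y(l) = l - 1*3 = l - 3 = -3 + l)
(g(-14)*sqrt(y(f(k, 0)) + 51))*26 = -14*sqrt((-3 + (-5 + 3/7)) + 51)*26 = -14*sqrt((-3 - 32/7) + 51)*26 = -14*sqrt(-53/7 + 51)*26 = -8*sqrt(133)*26 = -208*sqrt(133)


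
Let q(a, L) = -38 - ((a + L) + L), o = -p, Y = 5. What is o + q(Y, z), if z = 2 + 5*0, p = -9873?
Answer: 9826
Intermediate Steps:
z = 2 (z = 2 + 0 = 2)
o = 9873 (o = -1*(-9873) = 9873)
q(a, L) = -38 - a - 2*L (q(a, L) = -38 - ((L + a) + L) = -38 - (a + 2*L) = -38 + (-a - 2*L) = -38 - a - 2*L)
o + q(Y, z) = 9873 + (-38 - 1*5 - 2*2) = 9873 + (-38 - 5 - 4) = 9873 - 47 = 9826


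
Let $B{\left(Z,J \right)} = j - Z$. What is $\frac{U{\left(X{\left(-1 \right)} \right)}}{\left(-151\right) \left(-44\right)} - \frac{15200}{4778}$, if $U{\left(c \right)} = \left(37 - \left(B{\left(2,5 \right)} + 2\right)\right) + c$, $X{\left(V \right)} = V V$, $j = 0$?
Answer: $- \frac{25201809}{7936258} \approx -3.1755$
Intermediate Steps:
$X{\left(V \right)} = V^{2}$
$B{\left(Z,J \right)} = - Z$ ($B{\left(Z,J \right)} = 0 - Z = - Z$)
$U{\left(c \right)} = 37 + c$ ($U{\left(c \right)} = \left(37 - \left(\left(-1\right) 2 + 2\right)\right) + c = \left(37 - \left(-2 + 2\right)\right) + c = \left(37 - 0\right) + c = \left(37 + 0\right) + c = 37 + c$)
$\frac{U{\left(X{\left(-1 \right)} \right)}}{\left(-151\right) \left(-44\right)} - \frac{15200}{4778} = \frac{37 + \left(-1\right)^{2}}{\left(-151\right) \left(-44\right)} - \frac{15200}{4778} = \frac{37 + 1}{6644} - \frac{7600}{2389} = 38 \cdot \frac{1}{6644} - \frac{7600}{2389} = \frac{19}{3322} - \frac{7600}{2389} = - \frac{25201809}{7936258}$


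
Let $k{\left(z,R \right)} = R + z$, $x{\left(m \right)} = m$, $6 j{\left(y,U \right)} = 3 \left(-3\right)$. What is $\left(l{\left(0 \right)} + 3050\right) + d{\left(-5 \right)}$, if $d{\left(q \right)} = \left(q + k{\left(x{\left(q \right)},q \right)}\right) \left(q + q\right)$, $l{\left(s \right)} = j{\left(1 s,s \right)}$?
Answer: $\frac{6397}{2} \approx 3198.5$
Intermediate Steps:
$j{\left(y,U \right)} = - \frac{3}{2}$ ($j{\left(y,U \right)} = \frac{3 \left(-3\right)}{6} = \frac{1}{6} \left(-9\right) = - \frac{3}{2}$)
$l{\left(s \right)} = - \frac{3}{2}$
$d{\left(q \right)} = 6 q^{2}$ ($d{\left(q \right)} = \left(q + \left(q + q\right)\right) \left(q + q\right) = \left(q + 2 q\right) 2 q = 3 q 2 q = 6 q^{2}$)
$\left(l{\left(0 \right)} + 3050\right) + d{\left(-5 \right)} = \left(- \frac{3}{2} + 3050\right) + 6 \left(-5\right)^{2} = \frac{6097}{2} + 6 \cdot 25 = \frac{6097}{2} + 150 = \frac{6397}{2}$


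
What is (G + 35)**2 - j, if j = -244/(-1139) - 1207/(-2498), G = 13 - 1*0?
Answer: 6553407203/2845222 ≈ 2303.3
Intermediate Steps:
G = 13 (G = 13 + 0 = 13)
j = 1984285/2845222 (j = -244*(-1/1139) - 1207*(-1/2498) = 244/1139 + 1207/2498 = 1984285/2845222 ≈ 0.69741)
(G + 35)**2 - j = (13 + 35)**2 - 1*1984285/2845222 = 48**2 - 1984285/2845222 = 2304 - 1984285/2845222 = 6553407203/2845222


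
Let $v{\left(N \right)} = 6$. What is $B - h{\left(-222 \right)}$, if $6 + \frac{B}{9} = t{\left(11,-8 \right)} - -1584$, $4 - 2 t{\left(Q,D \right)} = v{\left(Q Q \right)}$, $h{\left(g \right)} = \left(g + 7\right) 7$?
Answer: $15698$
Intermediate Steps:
$h{\left(g \right)} = 49 + 7 g$ ($h{\left(g \right)} = \left(7 + g\right) 7 = 49 + 7 g$)
$t{\left(Q,D \right)} = -1$ ($t{\left(Q,D \right)} = 2 - 3 = -1$)
$B = 14193$ ($B = -54 + 9 \left(-1 - -1584\right) = -54 + 9 \left(-1 + 1584\right) = -54 + 9 \cdot 1583 = -54 + 14247 = 14193$)
$B - h{\left(-222 \right)} = 14193 - \left(49 + 7 \left(-222\right)\right) = 14193 - \left(49 - 1554\right) = 14193 - -1505 = 14193 + 1505 = 15698$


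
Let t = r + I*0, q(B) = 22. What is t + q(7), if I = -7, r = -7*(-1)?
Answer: 29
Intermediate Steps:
r = 7
t = 7 (t = 7 - 7*0 = 7 + 0 = 7)
t + q(7) = 7 + 22 = 29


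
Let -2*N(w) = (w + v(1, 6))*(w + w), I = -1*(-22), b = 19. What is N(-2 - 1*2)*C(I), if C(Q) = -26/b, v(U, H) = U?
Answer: 312/19 ≈ 16.421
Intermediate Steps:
I = 22
C(Q) = -26/19
N(w) = -w*(1 + w) (N(w) = -(w + 1)*(w + w)/2 = -(1 + w)*2*w/2 = -w*(1 + w))
N(-2 - 1*2)*C(I) = -(-2 - 1*2)*(1 + (-2 - 1*2))*(-26/19) = -(-2 - 2)*(1 + (-2 - 2))*(-26/19) = -1*(-4)*(1 - 4)*(-26/19) = -1*(-4)*(-3)*(-26/19) = -12*(-26/19) = 312/19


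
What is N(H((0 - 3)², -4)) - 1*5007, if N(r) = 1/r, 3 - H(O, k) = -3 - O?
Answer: -75104/15 ≈ -5006.9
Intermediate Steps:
H(O, k) = 6 + O (H(O, k) = 3 - (-3 - O) = 3 + (3 + O) = 6 + O)
N(H((0 - 3)², -4)) - 1*5007 = 1/(6 + (0 - 3)²) - 1*5007 = 1/(6 + (-3)²) - 5007 = 1/(6 + 9) - 5007 = 1/15 - 5007 = -75104/15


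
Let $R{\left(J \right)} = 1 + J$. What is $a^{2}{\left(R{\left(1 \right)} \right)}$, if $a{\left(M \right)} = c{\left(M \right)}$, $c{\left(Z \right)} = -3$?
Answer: $9$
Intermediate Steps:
$a{\left(M \right)} = -3$
$a^{2}{\left(R{\left(1 \right)} \right)} = \left(-3\right)^{2} = 9$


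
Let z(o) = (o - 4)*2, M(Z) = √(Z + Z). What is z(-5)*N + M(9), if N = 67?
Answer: -1206 + 3*√2 ≈ -1201.8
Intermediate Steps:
M(Z) = √2*√Z (M(Z) = √(2*Z) = √2*√Z)
z(o) = -8 + 2*o (z(o) = (-4 + o)*2 = -8 + 2*o)
z(-5)*N + M(9) = (-8 + 2*(-5))*67 + √2*√9 = (-8 - 10)*67 + √2*3 = -18*67 + 3*√2 = -1206 + 3*√2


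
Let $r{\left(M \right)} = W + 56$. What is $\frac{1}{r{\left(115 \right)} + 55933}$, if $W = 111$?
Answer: $\frac{1}{56100} \approx 1.7825 \cdot 10^{-5}$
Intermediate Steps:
$r{\left(M \right)} = 167$ ($r{\left(M \right)} = 111 + 56 = 167$)
$\frac{1}{r{\left(115 \right)} + 55933} = \frac{1}{167 + 55933} = \frac{1}{56100}$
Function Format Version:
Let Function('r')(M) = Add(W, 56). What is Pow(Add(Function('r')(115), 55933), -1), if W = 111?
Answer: Rational(1, 56100) ≈ 1.7825e-5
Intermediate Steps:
Function('r')(M) = 167 (Function('r')(M) = Add(111, 56) = 167)
Pow(Add(Function('r')(115), 55933), -1) = Pow(Add(167, 55933), -1) = Pow(56100, -1) = Rational(1, 56100)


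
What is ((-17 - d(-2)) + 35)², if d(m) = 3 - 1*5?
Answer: 400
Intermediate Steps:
d(m) = -2 (d(m) = 3 - 5 = -2)
((-17 - d(-2)) + 35)² = ((-17 - 1*(-2)) + 35)² = ((-17 + 2) + 35)² = (-15 + 35)² = 20² = 400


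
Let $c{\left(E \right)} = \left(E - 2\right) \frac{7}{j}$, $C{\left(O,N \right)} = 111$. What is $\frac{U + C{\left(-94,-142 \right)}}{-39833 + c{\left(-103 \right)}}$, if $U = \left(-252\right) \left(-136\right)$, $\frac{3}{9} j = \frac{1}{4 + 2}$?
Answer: $- \frac{34383}{41303} \approx -0.83246$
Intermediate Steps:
$j = \frac{1}{2}$ ($j = \frac{3}{4 + 2} = \frac{3}{6} = 3 \cdot \frac{1}{6} = \frac{1}{2} \approx 0.5$)
$U = 34272$
$c{\left(E \right)} = -28 + 14 E$ ($c{\left(E \right)} = \left(E - 2\right) 7 \frac{1}{\frac{1}{2}} = \left(-2 + E\right) 7 \cdot 2 = \left(-2 + E\right) 14 = -28 + 14 E$)
$\frac{U + C{\left(-94,-142 \right)}}{-39833 + c{\left(-103 \right)}} = \frac{34272 + 111}{-39833 + \left(-28 + 14 \left(-103\right)\right)} = \frac{34383}{-39833 - 1470} = \frac{34383}{-41303} = 34383 \left(- \frac{1}{41303}\right) = - \frac{34383}{41303}$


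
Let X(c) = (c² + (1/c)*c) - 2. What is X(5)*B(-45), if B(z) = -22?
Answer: -528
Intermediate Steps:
X(c) = -1 + c² (X(c) = (c² + c/c) - 2 = (c² + 1) - 2 = (1 + c²) - 2 = -1 + c²)
X(5)*B(-45) = (-1 + 5²)*(-22) = (-1 + 25)*(-22) = 24*(-22) = -528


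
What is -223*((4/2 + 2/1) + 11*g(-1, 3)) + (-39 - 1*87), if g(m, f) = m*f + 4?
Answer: -3471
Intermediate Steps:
g(m, f) = 4 + f*m (g(m, f) = f*m + 4 = 4 + f*m)
-223*((4/2 + 2/1) + 11*g(-1, 3)) + (-39 - 1*87) = -223*((4/2 + 2/1) + 11*(4 + 3*(-1))) + (-39 - 1*87) = -223*((4*(½) + 2*1) + 11*(4 - 3)) + (-39 - 87) = -223*((2 + 2) + 11*1) - 126 = -223*(4 + 11) - 126 = -223*15 - 126 = -3345 - 126 = -3471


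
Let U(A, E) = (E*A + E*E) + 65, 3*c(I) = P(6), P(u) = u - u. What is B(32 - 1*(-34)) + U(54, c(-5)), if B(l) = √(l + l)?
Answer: 65 + 2*√33 ≈ 76.489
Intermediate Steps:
B(l) = √2*√l (B(l) = √(2*l) = √2*√l)
P(u) = 0
c(I) = 0 (c(I) = (⅓)*0 = 0)
U(A, E) = 65 + E² + A*E (U(A, E) = (A*E + E²) + 65 = (E² + A*E) + 65 = 65 + E² + A*E)
B(32 - 1*(-34)) + U(54, c(-5)) = √2*√(32 - 1*(-34)) + (65 + 0² + 54*0) = √2*√(32 + 34) + (65 + 0 + 0) = √2*√66 + 65 = 2*√33 + 65 = 65 + 2*√33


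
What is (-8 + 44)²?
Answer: 1296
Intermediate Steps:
(-8 + 44)² = 36² = 1296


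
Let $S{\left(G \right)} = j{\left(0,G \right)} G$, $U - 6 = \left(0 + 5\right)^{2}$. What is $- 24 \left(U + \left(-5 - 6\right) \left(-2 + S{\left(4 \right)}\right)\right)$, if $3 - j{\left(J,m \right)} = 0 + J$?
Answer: $1896$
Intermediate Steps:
$j{\left(J,m \right)} = 3 - J$ ($j{\left(J,m \right)} = 3 - \left(0 + J\right) = 3 - J$)
$U = 31$ ($U = 6 + \left(0 + 5\right)^{2} = 6 + 5^{2} = 6 + 25 = 31$)
$S{\left(G \right)} = 3 G$ ($S{\left(G \right)} = \left(3 - 0\right) G = \left(3 + 0\right) G = 3 G$)
$- 24 \left(U + \left(-5 - 6\right) \left(-2 + S{\left(4 \right)}\right)\right) = - 24 \left(31 + \left(-5 - 6\right) \left(-2 + 3 \cdot 4\right)\right) = - 24 \left(31 - 11 \left(-2 + 12\right)\right) = - 24 \left(31 - 110\right) = \left(-24\right) \left(-79\right) = 1896$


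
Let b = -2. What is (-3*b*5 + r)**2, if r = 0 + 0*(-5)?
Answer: 900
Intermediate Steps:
r = 0 (r = 0 + 0 = 0)
(-3*b*5 + r)**2 = (-3*(-2)*5 + 0)**2 = (6*5 + 0)**2 = (30 + 0)**2 = 30**2 = 900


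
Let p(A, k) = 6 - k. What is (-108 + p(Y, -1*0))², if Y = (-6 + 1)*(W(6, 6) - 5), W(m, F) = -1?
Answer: 10404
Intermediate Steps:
Y = 30 (Y = (-6 + 1)*(-1 - 5) = -5*(-6) = 30)
(-108 + p(Y, -1*0))² = (-108 + (6 - (-1)*0))² = (-108 + (6 - 1*0))² = (-108 + (6 + 0))² = (-108 + 6)² = (-102)² = 10404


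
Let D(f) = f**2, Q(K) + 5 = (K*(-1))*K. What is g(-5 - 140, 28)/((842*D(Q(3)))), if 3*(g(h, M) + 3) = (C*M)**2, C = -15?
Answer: 58797/165032 ≈ 0.35628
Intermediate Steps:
Q(K) = -5 - K**2 (Q(K) = -5 + (K*(-1))*K = -5 + (-K)*K = -5 - K**2)
g(h, M) = -3 + 75*M**2 (g(h, M) = -3 + (-15*M)**2/3 = -3 + (225*M**2)/3 = -3 + 75*M**2)
g(-5 - 140, 28)/((842*D(Q(3)))) = (-3 + 75*28**2)/((842*(-5 - 1*3**2)**2)) = (-3 + 75*784)/((842*(-5 - 1*9)**2)) = (-3 + 58800)/((842*(-5 - 9)**2)) = 58797/((842*(-14)**2)) = 58797/((842*196)) = 58797/165032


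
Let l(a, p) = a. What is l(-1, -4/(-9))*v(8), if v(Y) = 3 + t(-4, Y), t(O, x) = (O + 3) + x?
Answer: -10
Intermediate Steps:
t(O, x) = 3 + O + x (t(O, x) = (3 + O) + x = 3 + O + x)
v(Y) = 2 + Y (v(Y) = 3 + (3 - 4 + Y) = 3 + (-1 + Y) = 2 + Y)
l(-1, -4/(-9))*v(8) = -(2 + 8) = -1*10 = -10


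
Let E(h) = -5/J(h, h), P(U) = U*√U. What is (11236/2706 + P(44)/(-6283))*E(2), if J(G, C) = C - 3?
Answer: 28090/1353 - 440*√11/6283 ≈ 20.529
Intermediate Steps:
P(U) = U^(3/2)
J(G, C) = -3 + C
E(h) = -5/(-3 + h)
(11236/2706 + P(44)/(-6283))*E(2) = (11236/2706 + 44^(3/2)/(-6283))*(-5/(-3 + 2)) = (11236*(1/2706) + (88*√11)*(-1/6283))*(-5/(-1)) = (5618/1353 - 88*√11/6283)*(-5*(-1)) = (5618/1353 - 88*√11/6283)*5 = 28090/1353 - 440*√11/6283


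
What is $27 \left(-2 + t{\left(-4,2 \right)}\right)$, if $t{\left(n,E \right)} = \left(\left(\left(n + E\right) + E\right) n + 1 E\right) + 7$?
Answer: $189$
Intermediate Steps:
$t{\left(n,E \right)} = 7 + E + n \left(n + 2 E\right)$ ($t{\left(n,E \right)} = \left(\left(\left(E + n\right) + E\right) n + E\right) + 7 = \left(\left(n + 2 E\right) n + E\right) + 7 = \left(n \left(n + 2 E\right) + E\right) + 7 = \left(E + n \left(n + 2 E\right)\right) + 7 = 7 + E + n \left(n + 2 E\right)$)
$27 \left(-2 + t{\left(-4,2 \right)}\right) = 27 \left(-2 + \left(7 + 2 + \left(-4\right)^{2} + 2 \cdot 2 \left(-4\right)\right)\right) = 27 \left(-2 + \left(7 + 2 + 16 - 16\right)\right) = 27 \left(-2 + 9\right) = 27 \cdot 7 = 189$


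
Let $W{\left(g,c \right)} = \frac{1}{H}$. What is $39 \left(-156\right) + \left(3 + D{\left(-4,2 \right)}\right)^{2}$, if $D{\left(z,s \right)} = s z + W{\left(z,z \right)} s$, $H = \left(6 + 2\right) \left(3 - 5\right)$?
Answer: $- \frac{387695}{64} \approx -6057.7$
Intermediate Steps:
$H = -16$ ($H = 8 \left(-2\right) = -16$)
$W{\left(g,c \right)} = - \frac{1}{16}$ ($W{\left(g,c \right)} = \frac{1}{-16} = - \frac{1}{16}$)
$D{\left(z,s \right)} = - \frac{s}{16} + s z$ ($D{\left(z,s \right)} = s z - \frac{s}{16} = - \frac{s}{16} + s z$)
$39 \left(-156\right) + \left(3 + D{\left(-4,2 \right)}\right)^{2} = 39 \left(-156\right) + \left(3 + 2 \left(- \frac{1}{16} - 4\right)\right)^{2} = -6084 + \left(3 + 2 \left(- \frac{65}{16}\right)\right)^{2} = -6084 + \left(3 - \frac{65}{8}\right)^{2} = -6084 + \left(- \frac{41}{8}\right)^{2} = -6084 + \frac{1681}{64} = - \frac{387695}{64}$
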